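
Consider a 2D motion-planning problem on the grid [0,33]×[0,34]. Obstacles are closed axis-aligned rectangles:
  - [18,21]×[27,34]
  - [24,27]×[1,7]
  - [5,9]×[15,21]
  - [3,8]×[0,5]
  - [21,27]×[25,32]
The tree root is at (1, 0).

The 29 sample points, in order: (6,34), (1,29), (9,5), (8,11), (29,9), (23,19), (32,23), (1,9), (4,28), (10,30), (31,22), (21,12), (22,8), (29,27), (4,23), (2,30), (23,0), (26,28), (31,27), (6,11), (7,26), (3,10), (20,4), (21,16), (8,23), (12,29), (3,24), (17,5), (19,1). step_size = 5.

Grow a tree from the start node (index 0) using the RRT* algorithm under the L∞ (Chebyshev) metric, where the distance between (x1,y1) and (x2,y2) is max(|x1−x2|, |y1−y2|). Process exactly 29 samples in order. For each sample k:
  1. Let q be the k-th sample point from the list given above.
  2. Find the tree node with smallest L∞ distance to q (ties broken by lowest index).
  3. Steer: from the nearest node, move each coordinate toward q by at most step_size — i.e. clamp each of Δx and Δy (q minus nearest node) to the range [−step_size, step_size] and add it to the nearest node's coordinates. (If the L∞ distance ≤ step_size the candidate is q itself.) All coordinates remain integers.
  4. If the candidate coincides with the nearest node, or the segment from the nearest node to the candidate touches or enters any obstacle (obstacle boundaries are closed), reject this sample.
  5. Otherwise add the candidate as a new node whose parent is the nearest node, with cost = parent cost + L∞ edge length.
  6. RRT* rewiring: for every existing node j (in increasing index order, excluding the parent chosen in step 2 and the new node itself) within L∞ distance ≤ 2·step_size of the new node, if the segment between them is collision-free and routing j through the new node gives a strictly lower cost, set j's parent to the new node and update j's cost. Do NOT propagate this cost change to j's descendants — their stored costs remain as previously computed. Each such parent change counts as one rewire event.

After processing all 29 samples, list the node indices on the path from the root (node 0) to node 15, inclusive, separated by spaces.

1. q=(6,34) nearest=0 d=34 new=(6,5) → blocked by [3,8]×[0,5], reject
2. q=(1,29) nearest=0 d=29 new=(1,5) → add node 1 parent=0 cost=5
3. q=(9,5) nearest=0 d=8 new=(6,5) → blocked by [3,8]×[0,5], reject
4. q=(8,11) nearest=1 d=7 new=(6,10) → add node 2 parent=1 cost=10
5. q=(29,9) nearest=2 d=23 new=(11,9) → add node 3 parent=2 cost=15
6. q=(23,19) nearest=3 d=12 new=(16,14) → add node 4 parent=3 cost=20
7. q=(32,23) nearest=4 d=16 new=(21,19) → add node 5 parent=4 cost=25
8. q=(1,9) nearest=1 d=4 new=(1,9) → add node 6 parent=1 cost=9
9. q=(4,28) nearest=4 d=14 new=(11,19) → add node 7 parent=4 cost=25
10. q=(10,30) nearest=5 d=11 new=(16,24) → add node 8 parent=5 cost=30
11. q=(31,22) nearest=5 d=10 new=(26,22) → add node 9 parent=5 cost=30
12. q=(21,12) nearest=4 d=5 new=(21,12) → add node 10 parent=4 cost=25
13. q=(22,8) nearest=10 d=4 new=(22,8) → add node 11 parent=10 cost=29
14. q=(29,27) nearest=9 d=5 new=(29,27) → add node 12 parent=9 cost=35
15. q=(4,23) nearest=7 d=7 new=(6,23) → blocked by [5,9]×[15,21], reject
16. q=(2,30) nearest=7 d=11 new=(6,24) → blocked by [5,9]×[15,21], reject
17. q=(23,0) nearest=11 d=8 new=(23,3) → add node 13 parent=11 cost=34
18. q=(26,28) nearest=12 d=3 new=(26,28) → blocked by [21,27]×[25,32], reject
19. q=(31,27) nearest=12 d=2 new=(31,27) → add node 14 parent=12 cost=37
20. q=(6,11) nearest=2 d=1 new=(6,11) → add node 15 parent=2 cost=11
21. q=(7,26) nearest=7 d=7 new=(7,24) → add node 16 parent=7 cost=30
22. q=(3,10) nearest=6 d=2 new=(3,10) → add node 17 parent=6 cost=11
23. q=(20,4) nearest=13 d=3 new=(20,4) → add node 18 parent=13 cost=37
24. q=(21,16) nearest=5 d=3 new=(21,16) → add node 19 parent=5 cost=28
25. q=(8,23) nearest=16 d=1 new=(8,23) → add node 20 parent=16 cost=31
26. q=(12,29) nearest=8 d=5 new=(12,29) → add node 21 parent=8 cost=35
27. q=(3,24) nearest=16 d=4 new=(3,24) → add node 22 parent=16 cost=34
28. q=(17,5) nearest=18 d=3 new=(17,5) → add node 23 parent=18 cost=40
29. q=(19,1) nearest=18 d=3 new=(19,1) → add node 24 parent=18 cost=40

Path: 0 1 2 15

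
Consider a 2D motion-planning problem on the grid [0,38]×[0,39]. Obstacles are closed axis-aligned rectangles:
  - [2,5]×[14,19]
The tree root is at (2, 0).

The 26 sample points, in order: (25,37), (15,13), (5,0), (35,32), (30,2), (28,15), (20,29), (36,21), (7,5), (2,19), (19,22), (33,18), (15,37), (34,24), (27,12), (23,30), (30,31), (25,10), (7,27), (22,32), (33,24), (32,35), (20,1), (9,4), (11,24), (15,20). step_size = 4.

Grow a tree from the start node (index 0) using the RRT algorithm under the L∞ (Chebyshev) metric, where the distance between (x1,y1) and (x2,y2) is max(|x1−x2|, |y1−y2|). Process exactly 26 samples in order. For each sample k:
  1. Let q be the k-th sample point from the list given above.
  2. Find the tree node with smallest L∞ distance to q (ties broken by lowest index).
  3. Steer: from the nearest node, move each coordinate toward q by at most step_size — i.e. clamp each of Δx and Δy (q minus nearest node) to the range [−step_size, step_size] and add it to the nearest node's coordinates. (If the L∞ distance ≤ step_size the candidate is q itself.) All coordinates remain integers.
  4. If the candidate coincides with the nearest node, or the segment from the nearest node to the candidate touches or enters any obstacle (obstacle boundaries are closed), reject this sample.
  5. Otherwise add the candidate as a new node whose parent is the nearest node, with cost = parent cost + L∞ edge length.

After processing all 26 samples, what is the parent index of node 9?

Parent of node 9: 1

1. q=(25,37) nearest=0 d=37 new=(6,4) → add node 1 parent=0 cost=4
2. q=(15,13) nearest=1 d=9 new=(10,8) → add node 2 parent=1 cost=8
3. q=(5,0) nearest=0 d=3 new=(5,0) → add node 3 parent=0 cost=3
4. q=(35,32) nearest=2 d=25 new=(14,12) → add node 4 parent=2 cost=12
5. q=(30,2) nearest=4 d=16 new=(18,8) → add node 5 parent=4 cost=16
6. q=(28,15) nearest=5 d=10 new=(22,12) → add node 6 parent=5 cost=20
7. q=(20,29) nearest=4 d=17 new=(18,16) → add node 7 parent=4 cost=16
8. q=(36,21) nearest=6 d=14 new=(26,16) → add node 8 parent=6 cost=24
9. q=(7,5) nearest=1 d=1 new=(7,5) → add node 9 parent=1 cost=5
10. q=(2,19) nearest=2 d=11 new=(6,12) → add node 10 parent=2 cost=12
11. q=(19,22) nearest=7 d=6 new=(19,20) → add node 11 parent=7 cost=20
12. q=(33,18) nearest=8 d=7 new=(30,18) → add node 12 parent=8 cost=28
13. q=(15,37) nearest=11 d=17 new=(15,24) → add node 13 parent=11 cost=24
14. q=(34,24) nearest=12 d=6 new=(34,22) → add node 14 parent=12 cost=32
15. q=(27,12) nearest=8 d=4 new=(27,12) → add node 15 parent=8 cost=28
16. q=(23,30) nearest=13 d=8 new=(19,28) → add node 16 parent=13 cost=28
17. q=(30,31) nearest=14 d=9 new=(30,26) → add node 17 parent=14 cost=36
18. q=(25,10) nearest=15 d=2 new=(25,10) → add node 18 parent=15 cost=30
19. q=(7,27) nearest=13 d=8 new=(11,27) → add node 19 parent=13 cost=28
20. q=(22,32) nearest=16 d=4 new=(22,32) → add node 20 parent=16 cost=32
21. q=(33,24) nearest=14 d=2 new=(33,24) → add node 21 parent=14 cost=34
22. q=(32,35) nearest=17 d=9 new=(32,30) → add node 22 parent=17 cost=40
23. q=(20,1) nearest=5 d=7 new=(20,4) → add node 23 parent=5 cost=20
24. q=(9,4) nearest=9 d=2 new=(9,4) → add node 24 parent=9 cost=7
25. q=(11,24) nearest=19 d=3 new=(11,24) → add node 25 parent=19 cost=31
26. q=(15,20) nearest=7 d=4 new=(15,20) → add node 26 parent=7 cost=20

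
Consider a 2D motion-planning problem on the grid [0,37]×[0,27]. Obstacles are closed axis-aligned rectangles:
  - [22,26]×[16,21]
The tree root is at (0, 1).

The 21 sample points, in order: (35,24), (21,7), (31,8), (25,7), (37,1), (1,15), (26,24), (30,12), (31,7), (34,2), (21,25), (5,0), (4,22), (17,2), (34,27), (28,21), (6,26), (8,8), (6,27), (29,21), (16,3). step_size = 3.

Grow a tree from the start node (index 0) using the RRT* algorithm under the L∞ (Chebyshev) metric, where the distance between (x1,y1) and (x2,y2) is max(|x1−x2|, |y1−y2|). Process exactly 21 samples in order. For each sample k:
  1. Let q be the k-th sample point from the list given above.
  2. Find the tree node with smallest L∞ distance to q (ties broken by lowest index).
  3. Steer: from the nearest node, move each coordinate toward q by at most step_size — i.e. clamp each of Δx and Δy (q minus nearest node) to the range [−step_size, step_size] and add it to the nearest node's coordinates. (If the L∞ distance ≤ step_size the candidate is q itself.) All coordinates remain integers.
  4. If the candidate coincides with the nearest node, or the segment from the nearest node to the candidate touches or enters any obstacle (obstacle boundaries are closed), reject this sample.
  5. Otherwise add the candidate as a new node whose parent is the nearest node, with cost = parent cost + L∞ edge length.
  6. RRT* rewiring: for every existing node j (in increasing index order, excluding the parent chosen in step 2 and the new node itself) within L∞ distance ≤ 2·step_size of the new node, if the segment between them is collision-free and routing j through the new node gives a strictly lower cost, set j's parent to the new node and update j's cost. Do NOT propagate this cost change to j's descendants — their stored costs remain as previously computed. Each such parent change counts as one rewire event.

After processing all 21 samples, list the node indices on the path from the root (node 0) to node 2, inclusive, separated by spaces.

1. q=(35,24) nearest=0 d=35 new=(3,4) → add node 1 parent=0 cost=3
2. q=(21,7) nearest=1 d=18 new=(6,7) → add node 2 parent=1 cost=6
3. q=(31,8) nearest=2 d=25 new=(9,8) → add node 3 parent=2 cost=9
4. q=(25,7) nearest=3 d=16 new=(12,7) → add node 4 parent=3 cost=12
5. q=(37,1) nearest=4 d=25 new=(15,4) → add node 5 parent=4 cost=15
6. q=(1,15) nearest=2 d=8 new=(3,10) → add node 6 parent=2 cost=9
7. q=(26,24) nearest=3 d=17 new=(12,11) → add node 7 parent=3 cost=12
8. q=(30,12) nearest=5 d=15 new=(18,7) → add node 8 parent=5 cost=18
9. q=(31,7) nearest=8 d=13 new=(21,7) → add node 9 parent=8 cost=21
10. q=(34,2) nearest=9 d=13 new=(24,4) → add node 10 parent=9 cost=24
11. q=(21,25) nearest=7 d=14 new=(15,14) → add node 11 parent=7 cost=15
12. q=(5,0) nearest=1 d=4 new=(5,1) → add node 12 parent=1 cost=6
13. q=(4,22) nearest=7 d=11 new=(9,14) → add node 13 parent=7 cost=15
14. q=(17,2) nearest=5 d=2 new=(17,2) → add node 14 parent=5 cost=17
15. q=(34,27) nearest=11 d=19 new=(18,17) → add node 15 parent=11 cost=18
16. q=(28,21) nearest=15 d=10 new=(21,20) → add node 16 parent=15 cost=21
17. q=(6,26) nearest=11 d=12 new=(12,17) → add node 17 parent=11 cost=18
18. q=(8,8) nearest=3 d=1 new=(8,8) → add node 18 parent=3 cost=10
19. q=(6,27) nearest=17 d=10 new=(9,20) → add node 19 parent=17 cost=21
20. q=(29,21) nearest=16 d=8 new=(24,21) → blocked by [22,26]×[16,21], reject
21. q=(16,3) nearest=5 d=1 new=(16,3) → add node 20 parent=5 cost=16

Path: 0 1 2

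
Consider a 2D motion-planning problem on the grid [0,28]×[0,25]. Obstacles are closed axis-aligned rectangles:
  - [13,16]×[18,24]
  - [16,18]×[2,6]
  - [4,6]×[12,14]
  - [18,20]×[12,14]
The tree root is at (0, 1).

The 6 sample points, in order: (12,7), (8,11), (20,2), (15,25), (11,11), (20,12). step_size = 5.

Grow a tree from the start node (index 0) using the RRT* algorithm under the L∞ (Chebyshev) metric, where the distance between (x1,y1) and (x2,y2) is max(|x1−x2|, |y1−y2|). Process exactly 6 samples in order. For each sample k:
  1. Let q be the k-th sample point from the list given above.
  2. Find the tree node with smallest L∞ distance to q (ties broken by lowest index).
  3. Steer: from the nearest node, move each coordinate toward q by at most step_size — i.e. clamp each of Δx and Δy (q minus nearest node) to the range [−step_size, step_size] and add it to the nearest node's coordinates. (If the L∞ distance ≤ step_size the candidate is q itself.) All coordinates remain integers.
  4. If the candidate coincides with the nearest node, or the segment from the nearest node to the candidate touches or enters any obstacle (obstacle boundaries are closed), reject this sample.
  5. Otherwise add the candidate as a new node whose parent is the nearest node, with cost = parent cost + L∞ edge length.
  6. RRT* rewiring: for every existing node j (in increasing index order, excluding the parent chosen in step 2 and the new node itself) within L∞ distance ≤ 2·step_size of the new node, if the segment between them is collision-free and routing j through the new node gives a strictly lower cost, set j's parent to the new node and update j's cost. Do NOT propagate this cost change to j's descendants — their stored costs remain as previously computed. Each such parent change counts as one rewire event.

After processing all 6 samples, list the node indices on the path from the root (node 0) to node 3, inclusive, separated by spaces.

Path: 0 1 2 3

1. q=(12,7) nearest=0 d=12 new=(5,6) → add node 1 parent=0 cost=5
2. q=(8,11) nearest=1 d=5 new=(8,11) → add node 2 parent=1 cost=10
3. q=(20,2) nearest=2 d=12 new=(13,6) → add node 3 parent=2 cost=15
4. q=(15,25) nearest=2 d=14 new=(13,16) → add node 4 parent=2 cost=15
5. q=(11,11) nearest=2 d=3 new=(11,11) → add node 5 parent=2 cost=13
6. q=(20,12) nearest=3 d=7 new=(18,11) → add node 6 parent=3 cost=20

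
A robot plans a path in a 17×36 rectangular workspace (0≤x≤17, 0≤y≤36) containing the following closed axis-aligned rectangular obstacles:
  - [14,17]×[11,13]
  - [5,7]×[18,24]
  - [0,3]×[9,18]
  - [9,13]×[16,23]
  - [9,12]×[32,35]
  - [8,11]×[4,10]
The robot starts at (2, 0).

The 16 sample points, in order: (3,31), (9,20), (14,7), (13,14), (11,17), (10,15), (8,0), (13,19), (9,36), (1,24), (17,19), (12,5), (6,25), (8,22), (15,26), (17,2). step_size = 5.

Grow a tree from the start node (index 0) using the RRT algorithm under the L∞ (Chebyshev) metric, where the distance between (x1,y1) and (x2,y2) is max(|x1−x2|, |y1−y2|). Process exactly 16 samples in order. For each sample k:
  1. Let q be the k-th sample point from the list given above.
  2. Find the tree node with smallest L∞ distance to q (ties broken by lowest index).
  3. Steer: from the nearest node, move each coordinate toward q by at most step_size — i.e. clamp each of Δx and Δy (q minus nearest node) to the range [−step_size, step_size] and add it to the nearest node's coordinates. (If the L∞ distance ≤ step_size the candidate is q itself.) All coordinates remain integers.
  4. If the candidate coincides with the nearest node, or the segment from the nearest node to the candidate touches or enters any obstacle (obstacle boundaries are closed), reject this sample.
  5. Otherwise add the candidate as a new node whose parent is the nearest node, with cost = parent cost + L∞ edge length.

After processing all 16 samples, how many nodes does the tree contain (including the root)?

Node count: 7

1. q=(3,31) nearest=0 d=31 new=(3,5) → add node 1 parent=0 cost=5
2. q=(9,20) nearest=1 d=15 new=(8,10) → blocked by [8,11]×[4,10], reject
3. q=(14,7) nearest=1 d=11 new=(8,7) → blocked by [8,11]×[4,10], reject
4. q=(13,14) nearest=1 d=10 new=(8,10) → blocked by [8,11]×[4,10], reject
5. q=(11,17) nearest=1 d=12 new=(8,10) → blocked by [8,11]×[4,10], reject
6. q=(10,15) nearest=1 d=10 new=(8,10) → blocked by [8,11]×[4,10], reject
7. q=(8,0) nearest=1 d=5 new=(8,0) → add node 2 parent=1 cost=10
8. q=(13,19) nearest=1 d=14 new=(8,10) → blocked by [8,11]×[4,10], reject
9. q=(9,36) nearest=1 d=31 new=(8,10) → blocked by [8,11]×[4,10], reject
10. q=(1,24) nearest=1 d=19 new=(1,10) → blocked by [0,3]×[9,18], reject
11. q=(17,19) nearest=1 d=14 new=(8,10) → blocked by [8,11]×[4,10], reject
12. q=(12,5) nearest=2 d=5 new=(12,5) → add node 3 parent=2 cost=15
13. q=(6,25) nearest=1 d=20 new=(6,10) → add node 4 parent=1 cost=10
14. q=(8,22) nearest=4 d=12 new=(8,15) → add node 5 parent=4 cost=15
15. q=(15,26) nearest=5 d=11 new=(13,20) → blocked by [9,13]×[16,23], reject
16. q=(17,2) nearest=3 d=5 new=(17,2) → add node 6 parent=3 cost=20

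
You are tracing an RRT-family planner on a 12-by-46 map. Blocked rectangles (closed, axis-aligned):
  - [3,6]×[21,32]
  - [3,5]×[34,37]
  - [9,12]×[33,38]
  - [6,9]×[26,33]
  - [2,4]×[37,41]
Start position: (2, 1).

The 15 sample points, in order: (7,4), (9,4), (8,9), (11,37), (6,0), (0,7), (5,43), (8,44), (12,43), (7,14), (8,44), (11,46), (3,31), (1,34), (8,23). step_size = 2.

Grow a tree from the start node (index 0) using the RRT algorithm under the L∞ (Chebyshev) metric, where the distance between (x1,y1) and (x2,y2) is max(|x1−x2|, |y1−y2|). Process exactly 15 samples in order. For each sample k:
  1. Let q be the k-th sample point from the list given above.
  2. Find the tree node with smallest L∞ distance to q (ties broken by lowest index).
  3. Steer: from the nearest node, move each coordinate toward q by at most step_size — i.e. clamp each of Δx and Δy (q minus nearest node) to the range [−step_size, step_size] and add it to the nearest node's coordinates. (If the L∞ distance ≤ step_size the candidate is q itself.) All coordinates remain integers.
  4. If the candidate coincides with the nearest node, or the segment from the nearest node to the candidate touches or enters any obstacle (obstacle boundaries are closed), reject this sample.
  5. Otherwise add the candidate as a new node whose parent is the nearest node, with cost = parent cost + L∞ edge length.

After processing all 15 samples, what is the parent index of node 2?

Parent of node 2: 1

1. q=(7,4) nearest=0 d=5 new=(4,3) → add node 1 parent=0 cost=2
2. q=(9,4) nearest=1 d=5 new=(6,4) → add node 2 parent=1 cost=4
3. q=(8,9) nearest=2 d=5 new=(8,6) → add node 3 parent=2 cost=6
4. q=(11,37) nearest=3 d=31 new=(10,8) → add node 4 parent=3 cost=8
5. q=(6,0) nearest=1 d=3 new=(6,1) → add node 5 parent=1 cost=4
6. q=(0,7) nearest=1 d=4 new=(2,5) → add node 6 parent=1 cost=4
7. q=(5,43) nearest=4 d=35 new=(8,10) → add node 7 parent=4 cost=10
8. q=(8,44) nearest=7 d=34 new=(8,12) → add node 8 parent=7 cost=12
9. q=(12,43) nearest=8 d=31 new=(10,14) → add node 9 parent=8 cost=14
10. q=(7,14) nearest=8 d=2 new=(7,14) → add node 10 parent=8 cost=14
11. q=(8,44) nearest=9 d=30 new=(8,16) → add node 11 parent=9 cost=16
12. q=(11,46) nearest=11 d=30 new=(10,18) → add node 12 parent=11 cost=18
13. q=(3,31) nearest=12 d=13 new=(8,20) → add node 13 parent=12 cost=20
14. q=(1,34) nearest=13 d=14 new=(6,22) → blocked by [3,6]×[21,32], reject
15. q=(8,23) nearest=13 d=3 new=(8,22) → add node 14 parent=13 cost=22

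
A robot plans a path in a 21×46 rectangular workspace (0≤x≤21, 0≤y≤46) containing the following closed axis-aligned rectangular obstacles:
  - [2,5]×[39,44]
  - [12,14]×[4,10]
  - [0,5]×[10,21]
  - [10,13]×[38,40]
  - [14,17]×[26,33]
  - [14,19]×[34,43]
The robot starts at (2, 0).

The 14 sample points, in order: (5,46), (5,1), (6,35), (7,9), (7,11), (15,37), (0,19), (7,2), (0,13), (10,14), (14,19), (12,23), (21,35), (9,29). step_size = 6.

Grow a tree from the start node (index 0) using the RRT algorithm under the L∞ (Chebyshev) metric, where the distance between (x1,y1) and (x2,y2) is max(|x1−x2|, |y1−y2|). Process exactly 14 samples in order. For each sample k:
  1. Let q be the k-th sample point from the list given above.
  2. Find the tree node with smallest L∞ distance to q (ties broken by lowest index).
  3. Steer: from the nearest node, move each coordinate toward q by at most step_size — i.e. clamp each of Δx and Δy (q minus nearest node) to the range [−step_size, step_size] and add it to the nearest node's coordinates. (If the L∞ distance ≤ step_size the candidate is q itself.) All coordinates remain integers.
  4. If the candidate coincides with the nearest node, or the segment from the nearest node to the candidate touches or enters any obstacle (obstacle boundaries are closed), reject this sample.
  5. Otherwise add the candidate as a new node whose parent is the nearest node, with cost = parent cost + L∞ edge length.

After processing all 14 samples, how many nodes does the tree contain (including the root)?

Node count: 12

1. q=(5,46) nearest=0 d=46 new=(5,6) → add node 1 parent=0 cost=6
2. q=(5,1) nearest=0 d=3 new=(5,1) → add node 2 parent=0 cost=3
3. q=(6,35) nearest=1 d=29 new=(6,12) → add node 3 parent=1 cost=12
4. q=(7,9) nearest=1 d=3 new=(7,9) → add node 4 parent=1 cost=9
5. q=(7,11) nearest=3 d=1 new=(7,11) → add node 5 parent=3 cost=13
6. q=(15,37) nearest=3 d=25 new=(12,18) → add node 6 parent=3 cost=18
7. q=(0,19) nearest=3 d=7 new=(0,18) → blocked by [0,5]×[10,21], reject
8. q=(7,2) nearest=2 d=2 new=(7,2) → add node 7 parent=2 cost=5
9. q=(0,13) nearest=3 d=6 new=(0,13) → blocked by [0,5]×[10,21], reject
10. q=(10,14) nearest=5 d=3 new=(10,14) → add node 8 parent=5 cost=16
11. q=(14,19) nearest=6 d=2 new=(14,19) → add node 9 parent=6 cost=20
12. q=(12,23) nearest=9 d=4 new=(12,23) → add node 10 parent=9 cost=24
13. q=(21,35) nearest=10 d=12 new=(18,29) → blocked by [14,17]×[26,33], reject
14. q=(9,29) nearest=10 d=6 new=(9,29) → add node 11 parent=10 cost=30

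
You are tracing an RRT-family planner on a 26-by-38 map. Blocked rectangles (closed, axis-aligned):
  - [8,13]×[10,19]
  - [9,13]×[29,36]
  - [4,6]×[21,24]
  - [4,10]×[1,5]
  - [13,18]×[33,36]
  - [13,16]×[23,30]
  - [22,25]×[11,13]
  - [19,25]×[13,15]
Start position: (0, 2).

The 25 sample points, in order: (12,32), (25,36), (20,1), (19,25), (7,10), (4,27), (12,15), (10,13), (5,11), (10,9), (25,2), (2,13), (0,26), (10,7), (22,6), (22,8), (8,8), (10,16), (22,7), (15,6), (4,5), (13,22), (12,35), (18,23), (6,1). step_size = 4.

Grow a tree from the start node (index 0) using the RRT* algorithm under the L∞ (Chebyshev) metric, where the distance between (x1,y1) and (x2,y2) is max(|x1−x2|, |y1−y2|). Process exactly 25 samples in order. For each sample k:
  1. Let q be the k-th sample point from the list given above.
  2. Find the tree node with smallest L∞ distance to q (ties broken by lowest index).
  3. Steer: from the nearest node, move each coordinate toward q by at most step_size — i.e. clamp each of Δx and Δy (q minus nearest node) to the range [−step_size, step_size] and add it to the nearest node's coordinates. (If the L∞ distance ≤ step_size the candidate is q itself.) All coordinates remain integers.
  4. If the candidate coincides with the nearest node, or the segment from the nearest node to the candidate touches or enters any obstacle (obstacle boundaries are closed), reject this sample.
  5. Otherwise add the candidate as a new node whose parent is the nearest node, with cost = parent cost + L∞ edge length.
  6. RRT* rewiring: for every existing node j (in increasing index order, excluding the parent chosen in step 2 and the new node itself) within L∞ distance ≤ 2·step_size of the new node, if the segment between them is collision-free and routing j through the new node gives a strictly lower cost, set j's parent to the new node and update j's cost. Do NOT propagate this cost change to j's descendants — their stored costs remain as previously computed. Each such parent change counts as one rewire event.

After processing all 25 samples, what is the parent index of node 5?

1. q=(12,32) nearest=0 d=30 new=(4,6) → add node 1 parent=0 cost=4
2. q=(25,36) nearest=1 d=30 new=(8,10) → blocked by [8,13]×[10,19], reject
3. q=(20,1) nearest=1 d=16 new=(8,2) → blocked by [4,10]×[1,5], reject
4. q=(19,25) nearest=1 d=19 new=(8,10) → blocked by [8,13]×[10,19], reject
5. q=(7,10) nearest=1 d=4 new=(7,10) → add node 2 parent=1 cost=8
6. q=(4,27) nearest=2 d=17 new=(4,14) → add node 3 parent=2 cost=12
7. q=(12,15) nearest=2 d=5 new=(11,14) → blocked by [8,13]×[10,19], reject
8. q=(10,13) nearest=2 d=3 new=(10,13) → blocked by [8,13]×[10,19], reject
9. q=(5,11) nearest=2 d=2 new=(5,11) → add node 4 parent=2 cost=10
10. q=(10,9) nearest=2 d=3 new=(10,9) → add node 5 parent=2 cost=11
11. q=(25,2) nearest=5 d=15 new=(14,5) → add node 6 parent=5 cost=15
12. q=(2,13) nearest=3 d=2 new=(2,13) → add node 7 parent=3 cost=14
13. q=(0,26) nearest=3 d=12 new=(0,18) → add node 8 parent=3 cost=16
14. q=(10,7) nearest=5 d=2 new=(10,7) → add node 9 parent=5 cost=13
15. q=(22,6) nearest=6 d=8 new=(18,6) → add node 10 parent=6 cost=19
16. q=(22,8) nearest=10 d=4 new=(22,8) → add node 11 parent=10 cost=23
17. q=(8,8) nearest=2 d=2 new=(8,8) → add node 12 parent=2 cost=10; rewire 9→12 (12<13)
18. q=(10,16) nearest=4 d=5 new=(9,15) → blocked by [8,13]×[10,19], reject
19. q=(22,7) nearest=11 d=1 new=(22,7) → add node 13 parent=11 cost=24
20. q=(15,6) nearest=6 d=1 new=(15,6) → add node 14 parent=6 cost=16; rewire 13→14 (23<24)
21. q=(4,5) nearest=1 d=1 new=(4,5) → blocked by [4,10]×[1,5], reject
22. q=(13,22) nearest=3 d=9 new=(8,18) → blocked by [8,13]×[10,19], reject
23. q=(12,35) nearest=8 d=17 new=(4,22) → blocked by [4,6]×[21,24], reject
24. q=(18,23) nearest=2 d=13 new=(11,14) → blocked by [8,13]×[10,19], reject
25. q=(6,1) nearest=1 d=5 new=(6,2) → blocked by [4,10]×[1,5], reject

Parent of node 5: 2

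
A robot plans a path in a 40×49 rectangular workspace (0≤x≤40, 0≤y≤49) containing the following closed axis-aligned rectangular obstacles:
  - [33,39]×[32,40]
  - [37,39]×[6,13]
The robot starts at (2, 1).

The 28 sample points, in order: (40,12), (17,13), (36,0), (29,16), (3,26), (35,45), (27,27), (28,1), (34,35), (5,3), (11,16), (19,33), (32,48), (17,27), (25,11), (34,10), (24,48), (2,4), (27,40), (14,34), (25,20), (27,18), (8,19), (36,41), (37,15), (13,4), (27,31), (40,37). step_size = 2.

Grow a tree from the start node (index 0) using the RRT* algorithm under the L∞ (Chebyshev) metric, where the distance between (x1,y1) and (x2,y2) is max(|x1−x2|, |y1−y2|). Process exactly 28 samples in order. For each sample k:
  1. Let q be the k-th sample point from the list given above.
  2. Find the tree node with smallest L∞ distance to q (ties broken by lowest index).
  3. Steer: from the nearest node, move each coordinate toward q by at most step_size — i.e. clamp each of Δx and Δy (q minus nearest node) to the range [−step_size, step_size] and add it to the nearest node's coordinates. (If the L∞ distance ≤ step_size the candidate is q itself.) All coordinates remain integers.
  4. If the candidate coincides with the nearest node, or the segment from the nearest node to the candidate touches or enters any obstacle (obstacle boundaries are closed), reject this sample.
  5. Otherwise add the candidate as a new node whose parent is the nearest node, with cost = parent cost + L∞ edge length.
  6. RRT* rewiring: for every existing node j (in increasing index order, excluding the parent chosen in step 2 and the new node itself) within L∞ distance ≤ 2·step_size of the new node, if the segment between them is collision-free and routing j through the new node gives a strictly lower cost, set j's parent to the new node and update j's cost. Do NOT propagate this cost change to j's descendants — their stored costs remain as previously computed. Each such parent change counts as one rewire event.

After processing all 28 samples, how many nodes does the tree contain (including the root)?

Node count: 29

1. q=(40,12) nearest=0 d=38 new=(4,3) → add node 1 parent=0 cost=2
2. q=(17,13) nearest=1 d=13 new=(6,5) → add node 2 parent=1 cost=4
3. q=(36,0) nearest=2 d=30 new=(8,3) → add node 3 parent=2 cost=6
4. q=(29,16) nearest=3 d=21 new=(10,5) → add node 4 parent=3 cost=8
5. q=(3,26) nearest=2 d=21 new=(4,7) → add node 5 parent=2 cost=6
6. q=(35,45) nearest=5 d=38 new=(6,9) → add node 6 parent=5 cost=8
7. q=(27,27) nearest=6 d=21 new=(8,11) → add node 7 parent=6 cost=10
8. q=(28,1) nearest=4 d=18 new=(12,3) → add node 8 parent=4 cost=10
9. q=(34,35) nearest=7 d=26 new=(10,13) → add node 9 parent=7 cost=12
10. q=(5,3) nearest=1 d=1 new=(5,3) → add node 10 parent=1 cost=3
11. q=(11,16) nearest=9 d=3 new=(11,15) → add node 11 parent=9 cost=14
12. q=(19,33) nearest=11 d=18 new=(13,17) → add node 12 parent=11 cost=16
13. q=(32,48) nearest=12 d=31 new=(15,19) → add node 13 parent=12 cost=18
14. q=(17,27) nearest=13 d=8 new=(17,21) → add node 14 parent=13 cost=20
15. q=(25,11) nearest=13 d=10 new=(17,17) → add node 15 parent=13 cost=20
16. q=(34,10) nearest=14 d=17 new=(19,19) → add node 16 parent=14 cost=22
17. q=(24,48) nearest=14 d=27 new=(19,23) → add node 17 parent=14 cost=22
18. q=(2,4) nearest=1 d=2 new=(2,4) → add node 18 parent=1 cost=4
19. q=(27,40) nearest=17 d=17 new=(21,25) → add node 19 parent=17 cost=24
20. q=(14,34) nearest=19 d=9 new=(19,27) → add node 20 parent=19 cost=26
21. q=(25,20) nearest=19 d=5 new=(23,23) → add node 21 parent=19 cost=26
22. q=(27,18) nearest=21 d=5 new=(25,21) → add node 22 parent=21 cost=28
23. q=(8,19) nearest=11 d=4 new=(9,17) → add node 23 parent=11 cost=16
24. q=(36,41) nearest=19 d=16 new=(23,27) → add node 24 parent=19 cost=26
25. q=(37,15) nearest=22 d=12 new=(27,19) → add node 25 parent=22 cost=30
26. q=(13,4) nearest=8 d=1 new=(13,4) → add node 26 parent=8 cost=11
27. q=(27,31) nearest=24 d=4 new=(25,29) → add node 27 parent=24 cost=28
28. q=(40,37) nearest=27 d=15 new=(27,31) → add node 28 parent=27 cost=30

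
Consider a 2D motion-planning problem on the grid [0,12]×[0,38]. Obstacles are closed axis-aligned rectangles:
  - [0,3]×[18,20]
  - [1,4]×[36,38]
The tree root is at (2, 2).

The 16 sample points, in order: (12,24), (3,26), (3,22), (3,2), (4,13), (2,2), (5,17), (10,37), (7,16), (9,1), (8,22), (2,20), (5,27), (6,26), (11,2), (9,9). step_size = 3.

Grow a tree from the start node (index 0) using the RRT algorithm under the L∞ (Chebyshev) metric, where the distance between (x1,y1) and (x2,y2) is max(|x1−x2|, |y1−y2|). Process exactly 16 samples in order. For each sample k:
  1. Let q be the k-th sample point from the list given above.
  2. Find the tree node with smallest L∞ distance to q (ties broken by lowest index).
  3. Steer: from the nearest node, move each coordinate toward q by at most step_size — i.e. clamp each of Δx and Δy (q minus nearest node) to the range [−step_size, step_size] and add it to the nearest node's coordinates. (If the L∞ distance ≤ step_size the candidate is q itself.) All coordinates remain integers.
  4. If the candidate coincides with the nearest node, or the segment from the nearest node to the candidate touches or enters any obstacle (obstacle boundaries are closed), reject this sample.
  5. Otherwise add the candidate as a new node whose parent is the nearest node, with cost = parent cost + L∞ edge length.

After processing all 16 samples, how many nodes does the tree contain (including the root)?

1. q=(12,24) nearest=0 d=22 new=(5,5) → add node 1 parent=0 cost=3
2. q=(3,26) nearest=1 d=21 new=(3,8) → add node 2 parent=1 cost=6
3. q=(3,22) nearest=2 d=14 new=(3,11) → add node 3 parent=2 cost=9
4. q=(3,2) nearest=0 d=1 new=(3,2) → add node 4 parent=0 cost=1
5. q=(4,13) nearest=3 d=2 new=(4,13) → add node 5 parent=3 cost=11
6. q=(2,2) nearest=0 d=0 → coincident, reject
7. q=(5,17) nearest=5 d=4 new=(5,16) → add node 6 parent=5 cost=14
8. q=(10,37) nearest=6 d=21 new=(8,19) → add node 7 parent=6 cost=17
9. q=(7,16) nearest=6 d=2 new=(7,16) → add node 8 parent=6 cost=16
10. q=(9,1) nearest=1 d=4 new=(8,2) → add node 9 parent=1 cost=6
11. q=(8,22) nearest=7 d=3 new=(8,22) → add node 10 parent=7 cost=20
12. q=(2,20) nearest=6 d=4 new=(2,19) → blocked by [0,3]×[18,20], reject
13. q=(5,27) nearest=10 d=5 new=(5,25) → add node 11 parent=10 cost=23
14. q=(6,26) nearest=11 d=1 new=(6,26) → add node 12 parent=11 cost=24
15. q=(11,2) nearest=9 d=3 new=(11,2) → add node 13 parent=9 cost=9
16. q=(9,9) nearest=1 d=4 new=(8,8) → add node 14 parent=1 cost=6

Node count: 15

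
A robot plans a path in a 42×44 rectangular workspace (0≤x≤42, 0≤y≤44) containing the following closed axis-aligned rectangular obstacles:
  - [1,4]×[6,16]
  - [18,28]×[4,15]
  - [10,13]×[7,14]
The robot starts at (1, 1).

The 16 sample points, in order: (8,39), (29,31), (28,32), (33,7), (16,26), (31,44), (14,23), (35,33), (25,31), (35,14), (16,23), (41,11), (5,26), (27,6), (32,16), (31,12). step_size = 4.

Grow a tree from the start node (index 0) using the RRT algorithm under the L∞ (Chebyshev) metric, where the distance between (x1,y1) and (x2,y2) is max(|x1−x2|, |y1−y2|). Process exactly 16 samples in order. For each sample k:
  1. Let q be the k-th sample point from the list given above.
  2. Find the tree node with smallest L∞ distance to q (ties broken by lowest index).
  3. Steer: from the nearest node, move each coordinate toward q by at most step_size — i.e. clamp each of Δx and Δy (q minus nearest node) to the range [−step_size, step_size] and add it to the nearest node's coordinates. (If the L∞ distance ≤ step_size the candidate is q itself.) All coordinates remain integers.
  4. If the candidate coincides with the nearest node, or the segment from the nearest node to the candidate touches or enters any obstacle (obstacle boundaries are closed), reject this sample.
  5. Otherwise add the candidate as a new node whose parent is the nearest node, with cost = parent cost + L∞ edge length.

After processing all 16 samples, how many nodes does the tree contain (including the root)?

Node count: 4

1. q=(8,39) nearest=0 d=38 new=(5,5) → add node 1 parent=0 cost=4
2. q=(29,31) nearest=1 d=26 new=(9,9) → add node 2 parent=1 cost=8
3. q=(28,32) nearest=2 d=23 new=(13,13) → blocked by [10,13]×[7,14], reject
4. q=(33,7) nearest=2 d=24 new=(13,7) → blocked by [10,13]×[7,14], reject
5. q=(16,26) nearest=2 d=17 new=(13,13) → blocked by [10,13]×[7,14], reject
6. q=(31,44) nearest=2 d=35 new=(13,13) → blocked by [10,13]×[7,14], reject
7. q=(14,23) nearest=2 d=14 new=(13,13) → blocked by [10,13]×[7,14], reject
8. q=(35,33) nearest=2 d=26 new=(13,13) → blocked by [10,13]×[7,14], reject
9. q=(25,31) nearest=2 d=22 new=(13,13) → blocked by [10,13]×[7,14], reject
10. q=(35,14) nearest=2 d=26 new=(13,13) → blocked by [10,13]×[7,14], reject
11. q=(16,23) nearest=2 d=14 new=(13,13) → blocked by [10,13]×[7,14], reject
12. q=(41,11) nearest=2 d=32 new=(13,11) → blocked by [10,13]×[7,14], reject
13. q=(5,26) nearest=2 d=17 new=(5,13) → add node 3 parent=2 cost=12
14. q=(27,6) nearest=2 d=18 new=(13,6) → blocked by [10,13]×[7,14], reject
15. q=(32,16) nearest=2 d=23 new=(13,13) → blocked by [10,13]×[7,14], reject
16. q=(31,12) nearest=2 d=22 new=(13,12) → blocked by [10,13]×[7,14], reject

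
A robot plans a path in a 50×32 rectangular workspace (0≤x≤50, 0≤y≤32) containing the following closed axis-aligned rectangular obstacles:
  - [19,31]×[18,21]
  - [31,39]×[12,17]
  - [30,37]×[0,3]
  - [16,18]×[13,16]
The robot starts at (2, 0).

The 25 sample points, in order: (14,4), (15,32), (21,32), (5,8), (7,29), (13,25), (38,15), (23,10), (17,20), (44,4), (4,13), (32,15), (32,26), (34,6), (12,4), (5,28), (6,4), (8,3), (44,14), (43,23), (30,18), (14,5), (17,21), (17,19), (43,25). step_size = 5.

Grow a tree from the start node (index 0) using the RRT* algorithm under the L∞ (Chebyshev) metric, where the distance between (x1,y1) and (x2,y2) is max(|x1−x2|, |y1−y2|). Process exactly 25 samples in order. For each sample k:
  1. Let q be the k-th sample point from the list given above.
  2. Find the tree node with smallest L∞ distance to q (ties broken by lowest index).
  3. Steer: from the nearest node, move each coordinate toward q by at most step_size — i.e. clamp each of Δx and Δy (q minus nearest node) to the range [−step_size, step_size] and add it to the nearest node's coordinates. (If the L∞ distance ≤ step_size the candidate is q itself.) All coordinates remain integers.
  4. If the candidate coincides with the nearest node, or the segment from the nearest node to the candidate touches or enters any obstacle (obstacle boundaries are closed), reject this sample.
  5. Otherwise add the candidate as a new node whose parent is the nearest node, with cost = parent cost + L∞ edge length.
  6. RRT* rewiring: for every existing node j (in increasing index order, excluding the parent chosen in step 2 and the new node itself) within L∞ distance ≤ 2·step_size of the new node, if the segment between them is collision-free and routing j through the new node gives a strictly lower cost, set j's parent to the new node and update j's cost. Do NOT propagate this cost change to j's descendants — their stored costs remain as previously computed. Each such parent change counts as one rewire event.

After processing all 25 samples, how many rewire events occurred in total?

Rewire events: 1

1. q=(14,4) nearest=0 d=12 new=(7,4) → add node 1 parent=0 cost=5
2. q=(15,32) nearest=1 d=28 new=(12,9) → add node 2 parent=1 cost=10
3. q=(21,32) nearest=2 d=23 new=(17,14) → blocked by [16,18]×[13,16], reject
4. q=(5,8) nearest=1 d=4 new=(5,8) → add node 3 parent=1 cost=9
5. q=(7,29) nearest=2 d=20 new=(7,14) → add node 4 parent=2 cost=15
6. q=(13,25) nearest=4 d=11 new=(12,19) → add node 5 parent=4 cost=20
7. q=(38,15) nearest=2 d=26 new=(17,14) → blocked by [16,18]×[13,16], reject
8. q=(23,10) nearest=2 d=11 new=(17,10) → add node 6 parent=2 cost=15
9. q=(17,20) nearest=5 d=5 new=(17,20) → add node 7 parent=5 cost=25
10. q=(44,4) nearest=6 d=27 new=(22,5) → add node 8 parent=6 cost=20
11. q=(4,13) nearest=4 d=3 new=(4,13) → add node 9 parent=4 cost=18
12. q=(32,15) nearest=8 d=10 new=(27,10) → add node 10 parent=8 cost=25
13. q=(32,26) nearest=7 d=15 new=(22,25) → add node 11 parent=7 cost=30
14. q=(34,6) nearest=10 d=7 new=(32,6) → add node 12 parent=10 cost=30
15. q=(12,4) nearest=1 d=5 new=(12,4) → add node 13 parent=1 cost=10
16. q=(5,28) nearest=5 d=9 new=(7,24) → add node 14 parent=5 cost=25
17. q=(6,4) nearest=1 d=1 new=(6,4) → add node 15 parent=1 cost=6; rewire 9→15 (15<18)
18. q=(8,3) nearest=1 d=1 new=(8,3) → add node 16 parent=1 cost=6
19. q=(44,14) nearest=12 d=12 new=(37,11) → add node 17 parent=12 cost=35
20. q=(43,23) nearest=17 d=12 new=(42,16) → blocked by [31,39]×[12,17], reject
21. q=(30,18) nearest=17 d=7 new=(32,16) → blocked by [31,39]×[12,17], reject
22. q=(14,5) nearest=13 d=2 new=(14,5) → add node 18 parent=13 cost=12
23. q=(17,21) nearest=7 d=1 new=(17,21) → add node 19 parent=7 cost=26
24. q=(17,19) nearest=7 d=1 new=(17,19) → add node 20 parent=7 cost=26
25. q=(43,25) nearest=17 d=14 new=(42,16) → blocked by [31,39]×[12,17], reject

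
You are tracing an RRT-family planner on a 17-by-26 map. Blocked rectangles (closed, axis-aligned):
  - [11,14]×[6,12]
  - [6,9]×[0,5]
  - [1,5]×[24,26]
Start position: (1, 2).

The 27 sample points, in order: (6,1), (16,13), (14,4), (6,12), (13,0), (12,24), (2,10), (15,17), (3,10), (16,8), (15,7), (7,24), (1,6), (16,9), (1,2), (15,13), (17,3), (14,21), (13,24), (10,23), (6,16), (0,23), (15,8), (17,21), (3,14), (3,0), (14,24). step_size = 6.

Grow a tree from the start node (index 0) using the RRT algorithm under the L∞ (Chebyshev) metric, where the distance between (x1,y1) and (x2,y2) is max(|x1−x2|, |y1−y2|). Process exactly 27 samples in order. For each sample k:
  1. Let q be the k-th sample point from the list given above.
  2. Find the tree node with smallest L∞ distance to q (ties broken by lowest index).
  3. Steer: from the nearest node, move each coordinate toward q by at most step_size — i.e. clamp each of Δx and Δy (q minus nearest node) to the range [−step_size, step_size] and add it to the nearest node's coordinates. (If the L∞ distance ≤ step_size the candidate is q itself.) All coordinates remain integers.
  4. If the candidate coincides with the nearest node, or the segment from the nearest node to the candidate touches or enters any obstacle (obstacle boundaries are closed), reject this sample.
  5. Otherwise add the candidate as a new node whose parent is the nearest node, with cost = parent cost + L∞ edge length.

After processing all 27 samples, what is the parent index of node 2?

1. q=(6,1) nearest=0 d=5 new=(6,1) → blocked by [6,9]×[0,5], reject
2. q=(16,13) nearest=0 d=15 new=(7,8) → add node 1 parent=0 cost=6
3. q=(14,4) nearest=1 d=7 new=(13,4) → add node 2 parent=1 cost=12
4. q=(6,12) nearest=1 d=4 new=(6,12) → add node 3 parent=1 cost=10
5. q=(13,0) nearest=2 d=4 new=(13,0) → add node 4 parent=2 cost=16
6. q=(12,24) nearest=3 d=12 new=(12,18) → add node 5 parent=3 cost=16
7. q=(2,10) nearest=3 d=4 new=(2,10) → add node 6 parent=3 cost=14
8. q=(15,17) nearest=5 d=3 new=(15,17) → add node 7 parent=5 cost=19
9. q=(3,10) nearest=6 d=1 new=(3,10) → add node 8 parent=6 cost=15
10. q=(16,8) nearest=2 d=4 new=(16,8) → add node 9 parent=2 cost=16
11. q=(15,7) nearest=9 d=1 new=(15,7) → add node 10 parent=9 cost=17
12. q=(7,24) nearest=5 d=6 new=(7,24) → add node 11 parent=5 cost=22
13. q=(1,6) nearest=0 d=4 new=(1,6) → add node 12 parent=0 cost=4
14. q=(16,9) nearest=9 d=1 new=(16,9) → add node 13 parent=9 cost=17
15. q=(1,2) nearest=0 d=0 → coincident, reject
16. q=(15,13) nearest=7 d=4 new=(15,13) → add node 14 parent=7 cost=23
17. q=(17,3) nearest=2 d=4 new=(17,3) → add node 15 parent=2 cost=16
18. q=(14,21) nearest=5 d=3 new=(14,21) → add node 16 parent=5 cost=19
19. q=(13,24) nearest=16 d=3 new=(13,24) → add node 17 parent=16 cost=22
20. q=(10,23) nearest=11 d=3 new=(10,23) → add node 18 parent=11 cost=25
21. q=(6,16) nearest=3 d=4 new=(6,16) → add node 19 parent=3 cost=14
22. q=(0,23) nearest=11 d=7 new=(1,23) → add node 20 parent=11 cost=28
23. q=(15,8) nearest=9 d=1 new=(15,8) → add node 21 parent=9 cost=17
24. q=(17,21) nearest=16 d=3 new=(17,21) → add node 22 parent=16 cost=22
25. q=(3,14) nearest=3 d=3 new=(3,14) → add node 23 parent=3 cost=13
26. q=(3,0) nearest=0 d=2 new=(3,0) → add node 24 parent=0 cost=2
27. q=(14,24) nearest=17 d=1 new=(14,24) → add node 25 parent=17 cost=23

Parent of node 2: 1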